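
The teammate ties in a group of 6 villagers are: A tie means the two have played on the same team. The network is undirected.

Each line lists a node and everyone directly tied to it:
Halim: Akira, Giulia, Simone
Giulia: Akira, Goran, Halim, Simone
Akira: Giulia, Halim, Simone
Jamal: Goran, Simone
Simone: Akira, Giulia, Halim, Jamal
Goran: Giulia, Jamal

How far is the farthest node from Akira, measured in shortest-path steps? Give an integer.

Distances from Akira: Giulia:1, Goran:2, Halim:1, Jamal:2, Simone:1.
The largest is 2 (to Jamal and Goran), so the eccentricity of Akira is 2.

2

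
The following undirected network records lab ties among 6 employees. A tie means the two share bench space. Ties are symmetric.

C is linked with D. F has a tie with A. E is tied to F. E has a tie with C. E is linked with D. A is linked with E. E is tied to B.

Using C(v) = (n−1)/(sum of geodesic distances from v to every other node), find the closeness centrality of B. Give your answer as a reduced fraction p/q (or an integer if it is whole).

Distances from B: A:2, C:2, D:2, E:1, F:2. Sum = 9.
n = 6, so closeness = 5/9.

5/9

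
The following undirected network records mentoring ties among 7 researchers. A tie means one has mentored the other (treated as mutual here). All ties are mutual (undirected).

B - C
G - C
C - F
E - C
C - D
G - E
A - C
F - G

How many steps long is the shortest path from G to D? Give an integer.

2

One shortest route is G – C – D, which uses 2 edges, and G and D are not directly tied, so nothing shorter exists. So d(G,D) = 2.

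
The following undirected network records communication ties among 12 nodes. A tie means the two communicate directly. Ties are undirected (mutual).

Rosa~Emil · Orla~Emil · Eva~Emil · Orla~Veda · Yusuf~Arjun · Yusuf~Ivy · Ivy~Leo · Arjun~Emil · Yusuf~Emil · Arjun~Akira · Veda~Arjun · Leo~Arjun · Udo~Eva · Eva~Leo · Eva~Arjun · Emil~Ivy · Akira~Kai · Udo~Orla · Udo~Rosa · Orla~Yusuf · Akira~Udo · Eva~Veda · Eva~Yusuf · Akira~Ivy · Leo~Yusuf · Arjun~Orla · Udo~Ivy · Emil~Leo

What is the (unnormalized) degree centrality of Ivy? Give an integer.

Ivy is directly tied to Akira, Emil, Leo, Udo, and Yusuf. That is 5 neighbors, so the degree of Ivy is 5.

5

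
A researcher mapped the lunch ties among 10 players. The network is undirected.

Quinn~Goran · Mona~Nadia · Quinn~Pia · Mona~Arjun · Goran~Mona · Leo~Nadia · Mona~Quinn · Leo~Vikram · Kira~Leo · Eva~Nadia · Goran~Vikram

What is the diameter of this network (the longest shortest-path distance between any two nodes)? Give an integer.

Eccentricity of each node (its greatest distance to any other): Arjun:4, Eva:4, Goran:3, Kira:5, Leo:4, Mona:3, Nadia:3, Pia:5, Quinn:4, Vikram:3.
The maximum eccentricity is 5, realized for instance by the pair Kira–Pia via Kira – Leo – Nadia – Mona – Quinn – Pia. So the diameter is 5.

5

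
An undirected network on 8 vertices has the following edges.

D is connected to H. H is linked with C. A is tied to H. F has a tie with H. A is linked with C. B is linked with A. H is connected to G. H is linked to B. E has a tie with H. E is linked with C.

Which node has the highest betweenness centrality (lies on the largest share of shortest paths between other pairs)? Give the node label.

Unnormalized betweenness of each node: A:1/2, B:0, C:1/2, D:0, E:0, F:0, G:0, H:17.
H has the largest value, 17, making it the main broker — the node through which the most shortest paths run.

H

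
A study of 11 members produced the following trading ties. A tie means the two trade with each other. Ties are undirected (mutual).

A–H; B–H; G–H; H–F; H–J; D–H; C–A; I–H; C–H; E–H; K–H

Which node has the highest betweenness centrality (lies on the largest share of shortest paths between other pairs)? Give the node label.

H

Unnormalized betweenness of each node: A:0, B:0, C:0, D:0, E:0, F:0, G:0, H:44, I:0, J:0, K:0.
H has the largest value, 44, making it the main broker — the node through which the most shortest paths run.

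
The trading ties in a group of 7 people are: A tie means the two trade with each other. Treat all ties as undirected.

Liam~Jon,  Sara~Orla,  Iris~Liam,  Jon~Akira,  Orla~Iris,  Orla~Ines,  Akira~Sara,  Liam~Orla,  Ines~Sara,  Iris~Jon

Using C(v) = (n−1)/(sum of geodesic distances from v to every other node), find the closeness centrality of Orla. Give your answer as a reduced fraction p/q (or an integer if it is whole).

3/4

Distances from Orla: Akira:2, Ines:1, Iris:1, Jon:2, Liam:1, Sara:1. Sum = 8.
n = 7, so closeness = 6/8 = 3/4.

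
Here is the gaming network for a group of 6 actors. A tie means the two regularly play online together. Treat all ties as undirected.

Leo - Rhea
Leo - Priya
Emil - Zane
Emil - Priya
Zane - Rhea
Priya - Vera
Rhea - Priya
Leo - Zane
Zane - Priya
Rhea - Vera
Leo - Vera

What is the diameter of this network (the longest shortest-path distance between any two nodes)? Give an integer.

2

Eccentricity of each node (its greatest distance to any other): Emil:2, Leo:2, Priya:1, Rhea:2, Vera:2, Zane:2.
The maximum eccentricity is 2, realized for instance by the pair Zane–Vera via Zane – Priya – Vera. So the diameter is 2.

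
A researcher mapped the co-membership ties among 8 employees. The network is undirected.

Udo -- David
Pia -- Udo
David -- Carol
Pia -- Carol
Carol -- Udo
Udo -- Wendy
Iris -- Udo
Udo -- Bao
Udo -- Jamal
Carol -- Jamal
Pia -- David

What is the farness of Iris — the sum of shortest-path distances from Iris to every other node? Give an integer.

13

Distances from Iris: Bao:2, Carol:2, David:2, Jamal:2, Pia:2, Udo:1, Wendy:2.
Sum = 2 + 2 + 2 + 2 + 2 + 1 + 2 = 13.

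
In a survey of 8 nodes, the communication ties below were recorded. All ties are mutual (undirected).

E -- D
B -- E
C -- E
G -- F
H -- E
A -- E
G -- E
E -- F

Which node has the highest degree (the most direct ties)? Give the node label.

Degrees — A:1, B:1, C:1, D:1, E:7, F:2, G:2, H:1.
The maximum is 7, attained only by E.

E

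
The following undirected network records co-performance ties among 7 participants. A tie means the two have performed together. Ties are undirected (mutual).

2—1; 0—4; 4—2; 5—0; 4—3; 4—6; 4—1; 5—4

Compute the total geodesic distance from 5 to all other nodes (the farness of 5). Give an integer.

10

Distances from 5: 0:1, 1:2, 2:2, 3:2, 4:1, 6:2.
Sum = 1 + 2 + 2 + 2 + 1 + 2 = 10.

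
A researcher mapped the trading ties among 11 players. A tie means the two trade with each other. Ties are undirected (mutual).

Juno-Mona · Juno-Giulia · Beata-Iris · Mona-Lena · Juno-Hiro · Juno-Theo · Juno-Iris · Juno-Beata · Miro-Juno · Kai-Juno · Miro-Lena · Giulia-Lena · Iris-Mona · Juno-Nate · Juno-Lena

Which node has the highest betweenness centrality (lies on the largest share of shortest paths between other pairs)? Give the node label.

Juno

Unnormalized betweenness of each node: Beata:0, Giulia:0, Hiro:0, Iris:1/2, Juno:75/2, Kai:0, Lena:3/2, Miro:0, Mona:1/2, Nate:0, Theo:0.
Juno has the largest value, 75/2, making it the main broker — the node through which the most shortest paths run.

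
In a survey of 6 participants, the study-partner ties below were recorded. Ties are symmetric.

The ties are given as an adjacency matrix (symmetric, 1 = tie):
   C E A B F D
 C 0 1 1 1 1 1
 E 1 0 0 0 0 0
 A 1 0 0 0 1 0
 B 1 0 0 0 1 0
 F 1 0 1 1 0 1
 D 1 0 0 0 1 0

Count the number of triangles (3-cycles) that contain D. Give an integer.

D's neighbors: C and F.
Neighbor pairs that are themselves tied: D–C–F. Each forms one triangle with D, for 1 in total.

1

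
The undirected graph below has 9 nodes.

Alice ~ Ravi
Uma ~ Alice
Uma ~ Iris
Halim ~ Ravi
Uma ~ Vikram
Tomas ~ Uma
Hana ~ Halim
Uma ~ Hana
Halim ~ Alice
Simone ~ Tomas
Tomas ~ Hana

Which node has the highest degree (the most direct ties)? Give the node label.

Uma

Degrees — Alice:3, Halim:3, Hana:3, Iris:1, Ravi:2, Simone:1, Tomas:3, Uma:5, Vikram:1.
The maximum is 5, attained only by Uma.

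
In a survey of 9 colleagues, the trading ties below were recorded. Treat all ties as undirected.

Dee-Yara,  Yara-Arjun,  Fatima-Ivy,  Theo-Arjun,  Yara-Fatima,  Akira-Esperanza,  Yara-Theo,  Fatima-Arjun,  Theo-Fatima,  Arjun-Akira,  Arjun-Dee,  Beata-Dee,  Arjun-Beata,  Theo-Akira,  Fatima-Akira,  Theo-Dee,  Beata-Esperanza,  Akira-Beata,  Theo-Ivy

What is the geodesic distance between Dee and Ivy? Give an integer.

2

One shortest route is Dee – Theo – Ivy, which uses 2 edges, and Dee and Ivy are not directly tied, so nothing shorter exists. So d(Dee,Ivy) = 2.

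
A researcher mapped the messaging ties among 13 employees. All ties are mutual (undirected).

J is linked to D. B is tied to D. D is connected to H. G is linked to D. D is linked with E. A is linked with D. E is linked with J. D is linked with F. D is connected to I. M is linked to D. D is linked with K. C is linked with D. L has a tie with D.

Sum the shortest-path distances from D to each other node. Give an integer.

12

Distances from D: A:1, B:1, C:1, E:1, F:1, G:1, H:1, I:1, J:1, K:1, L:1, M:1.
Sum = 1 + 1 + 1 + 1 + 1 + 1 + 1 + 1 + 1 + 1 + 1 + 1 = 12.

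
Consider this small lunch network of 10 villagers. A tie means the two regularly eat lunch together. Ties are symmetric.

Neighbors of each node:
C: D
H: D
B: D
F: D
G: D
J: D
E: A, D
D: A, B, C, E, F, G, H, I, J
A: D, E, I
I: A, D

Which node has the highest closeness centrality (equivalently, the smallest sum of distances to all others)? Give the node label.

D

Farness (sum of distances to all others) for each node — A:15, B:17, C:17, D:9, E:16, F:17, G:17, H:17, I:16, J:17.
The smallest farness is 9, for D, so D has the highest closeness.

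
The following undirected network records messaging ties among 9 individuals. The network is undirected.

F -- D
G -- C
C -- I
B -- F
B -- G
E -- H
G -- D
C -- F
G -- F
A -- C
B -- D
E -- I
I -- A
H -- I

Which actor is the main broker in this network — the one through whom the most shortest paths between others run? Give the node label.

C

Unnormalized betweenness of each node: A:0, B:0, C:16, D:0, E:0, F:5, G:5, H:0, I:12.
C has the largest value, 16, making it the main broker — the node through which the most shortest paths run.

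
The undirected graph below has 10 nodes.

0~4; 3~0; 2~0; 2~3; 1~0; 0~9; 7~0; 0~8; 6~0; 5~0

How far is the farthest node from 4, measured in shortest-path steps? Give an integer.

2

Distances from 4: 0:1, 1:2, 2:2, 3:2, 5:2, 6:2, 7:2, 8:2, 9:2.
The largest is 2 (to 5, 9, 1, 8, 2, 7, 3, and 6), so the eccentricity of 4 is 2.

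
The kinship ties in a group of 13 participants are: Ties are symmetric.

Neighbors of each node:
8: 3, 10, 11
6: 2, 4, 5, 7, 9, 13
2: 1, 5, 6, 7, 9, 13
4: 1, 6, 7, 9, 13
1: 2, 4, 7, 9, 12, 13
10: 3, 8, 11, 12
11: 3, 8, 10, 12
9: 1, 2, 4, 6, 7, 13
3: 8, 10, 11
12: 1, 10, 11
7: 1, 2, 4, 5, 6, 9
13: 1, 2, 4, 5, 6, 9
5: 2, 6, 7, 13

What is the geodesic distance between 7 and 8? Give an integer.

4

One shortest route is 7 – 1 – 12 – 11 – 8, which uses 4 edges, and at distance 3 from 7 we only reach {10, 11}, which does not include 8. So d(7,8) = 4.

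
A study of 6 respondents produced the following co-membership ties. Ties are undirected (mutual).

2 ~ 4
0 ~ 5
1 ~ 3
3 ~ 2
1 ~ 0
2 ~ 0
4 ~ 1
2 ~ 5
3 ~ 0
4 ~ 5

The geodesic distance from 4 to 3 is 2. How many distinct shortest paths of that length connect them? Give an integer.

The shortest distance is 2. The length-2 paths are: 4–2–3; 4–1–3.
That gives 2 distinct shortest paths.

2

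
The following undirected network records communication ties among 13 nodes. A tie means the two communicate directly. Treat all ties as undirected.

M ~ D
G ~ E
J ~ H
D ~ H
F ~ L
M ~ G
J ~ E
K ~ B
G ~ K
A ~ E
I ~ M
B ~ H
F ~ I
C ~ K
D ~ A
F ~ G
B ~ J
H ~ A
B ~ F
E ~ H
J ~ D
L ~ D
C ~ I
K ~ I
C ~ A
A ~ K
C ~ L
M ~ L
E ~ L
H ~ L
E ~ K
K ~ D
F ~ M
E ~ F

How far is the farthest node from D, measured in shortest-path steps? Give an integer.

2

Distances from D: A:1, B:2, C:2, E:2, F:2, G:2, H:1, I:2, J:1, K:1, L:1, M:1.
The largest is 2 (to E, C, F, B, I, and G), so the eccentricity of D is 2.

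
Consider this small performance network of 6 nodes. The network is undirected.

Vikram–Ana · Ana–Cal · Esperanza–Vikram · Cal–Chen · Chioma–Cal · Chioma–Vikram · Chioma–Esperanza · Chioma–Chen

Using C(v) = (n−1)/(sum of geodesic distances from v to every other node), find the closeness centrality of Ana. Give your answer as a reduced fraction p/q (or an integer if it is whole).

Distances from Ana: Cal:1, Chen:2, Chioma:2, Esperanza:2, Vikram:1. Sum = 8.
n = 6, so closeness = 5/8.

5/8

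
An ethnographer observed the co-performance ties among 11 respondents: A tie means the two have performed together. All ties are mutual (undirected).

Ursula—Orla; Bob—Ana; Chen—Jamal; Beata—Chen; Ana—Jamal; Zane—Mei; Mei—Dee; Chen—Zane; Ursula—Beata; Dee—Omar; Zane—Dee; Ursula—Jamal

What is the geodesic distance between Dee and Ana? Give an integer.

4

One shortest route is Dee – Zane – Chen – Jamal – Ana, which uses 4 edges, and at distance 3 from Dee we only reach {Beata, Jamal}, which does not include Ana. So d(Dee,Ana) = 4.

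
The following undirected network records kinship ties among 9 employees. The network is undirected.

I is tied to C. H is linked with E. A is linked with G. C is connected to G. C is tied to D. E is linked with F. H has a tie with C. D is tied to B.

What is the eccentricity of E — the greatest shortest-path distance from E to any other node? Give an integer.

Distances from E: A:4, B:4, C:2, D:3, F:1, G:3, H:1, I:3.
The largest is 4 (to B and A), so the eccentricity of E is 4.

4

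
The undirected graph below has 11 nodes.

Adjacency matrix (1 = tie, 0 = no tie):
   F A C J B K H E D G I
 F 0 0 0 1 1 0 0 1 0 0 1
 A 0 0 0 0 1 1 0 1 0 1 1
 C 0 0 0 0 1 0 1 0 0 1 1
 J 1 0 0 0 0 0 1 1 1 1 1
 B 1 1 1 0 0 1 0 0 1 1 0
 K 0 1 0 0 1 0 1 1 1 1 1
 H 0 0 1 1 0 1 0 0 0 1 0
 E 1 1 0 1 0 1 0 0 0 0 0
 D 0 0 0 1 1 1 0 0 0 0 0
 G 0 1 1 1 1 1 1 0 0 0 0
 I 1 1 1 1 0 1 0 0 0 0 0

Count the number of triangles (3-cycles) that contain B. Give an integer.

5

B's neighbors: A, C, D, F, G, and K.
Neighbor pairs that are themselves tied: B–A–G; B–A–K; B–C–G; B–D–K; B–G–K. Each forms one triangle with B, for 5 in total.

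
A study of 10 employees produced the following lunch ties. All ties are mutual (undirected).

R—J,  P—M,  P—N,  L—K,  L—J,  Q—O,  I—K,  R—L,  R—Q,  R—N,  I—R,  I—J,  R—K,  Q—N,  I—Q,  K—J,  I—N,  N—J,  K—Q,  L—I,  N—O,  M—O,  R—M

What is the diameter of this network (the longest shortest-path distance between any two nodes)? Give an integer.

Eccentricity of each node (its greatest distance to any other): I:2, J:2, K:3, L:3, M:2, N:2, O:3, P:3, Q:2, R:2.
The maximum eccentricity is 3, realized for instance by the pair K–P via K – R – N – P. So the diameter is 3.

3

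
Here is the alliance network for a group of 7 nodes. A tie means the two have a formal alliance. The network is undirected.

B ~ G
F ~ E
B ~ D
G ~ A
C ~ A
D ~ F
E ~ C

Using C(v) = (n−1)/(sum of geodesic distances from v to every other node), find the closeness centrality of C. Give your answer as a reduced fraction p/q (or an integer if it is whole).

1/2

Distances from C: A:1, B:3, D:3, E:1, F:2, G:2. Sum = 12.
n = 7, so closeness = 6/12 = 1/2.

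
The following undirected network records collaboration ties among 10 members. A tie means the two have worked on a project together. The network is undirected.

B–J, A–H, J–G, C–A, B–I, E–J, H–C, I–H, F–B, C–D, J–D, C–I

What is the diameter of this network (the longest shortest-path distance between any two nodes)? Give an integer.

4

Eccentricity of each node (its greatest distance to any other): A:4, B:3, C:3, D:3, E:4, F:4, G:4, H:4, I:3, J:3.
The maximum eccentricity is 4, realized for instance by the pair G–H via G – J – D – C – H. So the diameter is 4.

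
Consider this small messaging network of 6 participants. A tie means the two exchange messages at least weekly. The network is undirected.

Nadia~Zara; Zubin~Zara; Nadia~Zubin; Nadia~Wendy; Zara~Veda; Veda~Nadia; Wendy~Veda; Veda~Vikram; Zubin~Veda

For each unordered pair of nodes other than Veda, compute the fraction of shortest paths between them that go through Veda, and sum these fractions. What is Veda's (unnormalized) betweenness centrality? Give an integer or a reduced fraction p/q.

Pairs whose geodesics pass through Veda — Zara–Wendy: 1/2; Zara–Vikram: 1; Wendy–Zubin: 1/2; Wendy–Vikram: 1; Zubin–Vikram: 1; Nadia–Vikram: 1.
All other pairs contribute 0.
Summing the contributions gives betweenness(Veda) = 5.

5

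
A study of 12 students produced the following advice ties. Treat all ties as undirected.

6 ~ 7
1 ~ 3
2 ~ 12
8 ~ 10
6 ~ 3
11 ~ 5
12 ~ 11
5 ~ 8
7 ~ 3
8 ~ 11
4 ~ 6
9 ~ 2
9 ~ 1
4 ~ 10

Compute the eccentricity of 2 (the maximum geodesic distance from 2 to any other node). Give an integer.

5

Distances from 2: 1:2, 3:3, 4:5, 5:3, 6:4, 7:4, 8:3, 9:1, 10:4, 11:2, 12:1.
The largest is 5 (to 4), so the eccentricity of 2 is 5.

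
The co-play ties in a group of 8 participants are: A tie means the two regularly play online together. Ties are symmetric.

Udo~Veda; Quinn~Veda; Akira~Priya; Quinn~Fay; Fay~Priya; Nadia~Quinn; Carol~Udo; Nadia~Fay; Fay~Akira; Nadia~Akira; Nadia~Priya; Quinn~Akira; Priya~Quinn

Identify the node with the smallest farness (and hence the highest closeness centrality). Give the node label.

Farness (sum of distances to all others) for each node — Akira:13, Carol:22, Fay:13, Nadia:13, Priya:13, Quinn:10, Udo:16, Veda:12.
The smallest farness is 10, for Quinn, so Quinn has the highest closeness.

Quinn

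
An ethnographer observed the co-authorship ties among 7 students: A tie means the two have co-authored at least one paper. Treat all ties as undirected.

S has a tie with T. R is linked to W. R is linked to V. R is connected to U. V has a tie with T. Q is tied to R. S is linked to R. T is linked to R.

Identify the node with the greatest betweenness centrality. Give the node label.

R

Unnormalized betweenness of each node: Q:0, R:25/2, S:0, T:1/2, U:0, V:0, W:0.
R has the largest value, 25/2, making it the main broker — the node through which the most shortest paths run.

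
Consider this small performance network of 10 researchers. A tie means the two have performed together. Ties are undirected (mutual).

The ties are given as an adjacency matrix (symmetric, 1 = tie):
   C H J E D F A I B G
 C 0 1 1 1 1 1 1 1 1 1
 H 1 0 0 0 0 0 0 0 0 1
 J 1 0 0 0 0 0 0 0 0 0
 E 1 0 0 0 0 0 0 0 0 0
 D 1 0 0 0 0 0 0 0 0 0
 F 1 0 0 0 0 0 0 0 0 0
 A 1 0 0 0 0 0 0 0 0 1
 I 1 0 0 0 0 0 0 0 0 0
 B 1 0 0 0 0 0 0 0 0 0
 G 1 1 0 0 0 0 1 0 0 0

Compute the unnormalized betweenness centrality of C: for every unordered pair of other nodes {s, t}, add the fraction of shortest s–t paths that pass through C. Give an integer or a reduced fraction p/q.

Pairs whose geodesics pass through C — H–J: 1; H–E: 1; H–D: 1; H–F: 1; H–A: 1/2; H–I: 1; H–B: 1; J–E: 1; J–D: 1; J–F: 1; J–A: 1; J–I: 1; J–B: 1; J–G: 1 … (+20 more pairs).
All other pairs contribute 0.
Summing the contributions gives betweenness(C) = 67/2.

67/2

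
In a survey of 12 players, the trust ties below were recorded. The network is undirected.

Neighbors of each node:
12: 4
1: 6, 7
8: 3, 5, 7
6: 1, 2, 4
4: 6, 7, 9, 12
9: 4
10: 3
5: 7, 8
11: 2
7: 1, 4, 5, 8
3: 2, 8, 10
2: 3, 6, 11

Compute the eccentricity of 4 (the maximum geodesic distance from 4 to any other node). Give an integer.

Distances from 4: 1:2, 2:2, 3:3, 5:2, 6:1, 7:1, 8:2, 9:1, 10:4, 11:3, 12:1.
The largest is 4 (to 10), so the eccentricity of 4 is 4.

4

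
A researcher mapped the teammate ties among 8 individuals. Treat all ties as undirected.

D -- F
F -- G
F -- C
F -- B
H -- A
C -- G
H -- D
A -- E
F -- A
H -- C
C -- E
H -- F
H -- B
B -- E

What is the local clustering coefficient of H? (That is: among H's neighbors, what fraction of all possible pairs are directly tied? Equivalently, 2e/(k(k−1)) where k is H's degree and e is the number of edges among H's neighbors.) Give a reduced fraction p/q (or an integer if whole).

2/5

H's neighbors: A, B, C, D, and F (k = 5).
Possible neighbor pairs: C(5,2) = 10. Edges among them: A–F, B–F, C–F, D–F → e = 4.
Clustering(H) = 4/10 = 2/5.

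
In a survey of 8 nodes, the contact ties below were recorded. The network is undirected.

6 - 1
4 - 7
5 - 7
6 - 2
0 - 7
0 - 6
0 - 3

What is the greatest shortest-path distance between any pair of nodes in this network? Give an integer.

4

Eccentricity of each node (its greatest distance to any other): 0:2, 1:4, 2:4, 3:3, 4:4, 5:4, 6:3, 7:3.
The maximum eccentricity is 4, realized for instance by the pair 4–2 via 4 – 7 – 0 – 6 – 2. So the diameter is 4.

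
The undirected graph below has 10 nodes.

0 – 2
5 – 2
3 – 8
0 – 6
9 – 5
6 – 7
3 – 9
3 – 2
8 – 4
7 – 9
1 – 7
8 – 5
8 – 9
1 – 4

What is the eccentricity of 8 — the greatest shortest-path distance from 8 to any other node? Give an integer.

3

Distances from 8: 0:3, 1:2, 2:2, 3:1, 4:1, 5:1, 6:3, 7:2, 9:1.
The largest is 3 (to 0 and 6), so the eccentricity of 8 is 3.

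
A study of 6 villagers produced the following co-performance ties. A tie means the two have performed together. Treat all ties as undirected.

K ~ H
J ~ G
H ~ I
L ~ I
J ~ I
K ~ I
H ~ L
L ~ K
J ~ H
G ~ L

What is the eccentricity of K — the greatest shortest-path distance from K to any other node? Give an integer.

Distances from K: G:2, H:1, I:1, J:2, L:1.
The largest is 2 (to G and J), so the eccentricity of K is 2.

2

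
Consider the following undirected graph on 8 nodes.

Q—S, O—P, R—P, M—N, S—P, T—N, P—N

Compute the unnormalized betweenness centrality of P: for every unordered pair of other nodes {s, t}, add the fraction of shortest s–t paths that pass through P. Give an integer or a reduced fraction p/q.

17

Pairs whose geodesics pass through P — S–O: 1; S–M: 1; S–N: 1; S–R: 1; S–T: 1; O–M: 1; O–N: 1; O–Q: 1; O–R: 1; O–T: 1; M–Q: 1; M–R: 1; N–Q: 1; N–R: 1 … (+3 more pairs).
All other pairs contribute 0.
Summing the contributions gives betweenness(P) = 17.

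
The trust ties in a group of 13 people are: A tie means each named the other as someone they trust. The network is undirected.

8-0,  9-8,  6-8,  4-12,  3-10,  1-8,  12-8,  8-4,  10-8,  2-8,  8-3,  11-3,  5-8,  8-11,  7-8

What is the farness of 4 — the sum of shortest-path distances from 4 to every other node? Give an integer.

Distances from 4: 0:2, 1:2, 2:2, 3:2, 5:2, 6:2, 7:2, 8:1, 9:2, 10:2, 11:2, 12:1.
Sum = 2 + 2 + 2 + 2 + 2 + 2 + 2 + 1 + 2 + 2 + 2 + 1 = 22.

22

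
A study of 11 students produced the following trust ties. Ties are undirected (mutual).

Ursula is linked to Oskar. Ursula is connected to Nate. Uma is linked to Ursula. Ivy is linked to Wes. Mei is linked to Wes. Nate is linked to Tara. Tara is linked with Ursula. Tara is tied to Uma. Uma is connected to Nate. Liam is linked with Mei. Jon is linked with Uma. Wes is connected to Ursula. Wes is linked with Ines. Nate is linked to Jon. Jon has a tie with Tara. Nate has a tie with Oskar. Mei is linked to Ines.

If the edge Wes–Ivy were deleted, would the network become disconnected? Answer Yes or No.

Without the Wes–Ivy edge there is no alternate route between Wes and Ivy, so the network disconnects. It is a bridge.

Yes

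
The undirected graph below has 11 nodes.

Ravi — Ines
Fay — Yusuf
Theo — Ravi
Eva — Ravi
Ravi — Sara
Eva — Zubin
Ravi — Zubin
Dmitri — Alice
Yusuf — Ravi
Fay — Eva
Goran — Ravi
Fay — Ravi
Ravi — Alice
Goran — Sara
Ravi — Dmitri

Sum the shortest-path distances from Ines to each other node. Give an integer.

Distances from Ines: Alice:2, Dmitri:2, Eva:2, Fay:2, Goran:2, Ravi:1, Sara:2, Theo:2, Yusuf:2, Zubin:2.
Sum = 2 + 2 + 2 + 2 + 2 + 1 + 2 + 2 + 2 + 2 = 19.

19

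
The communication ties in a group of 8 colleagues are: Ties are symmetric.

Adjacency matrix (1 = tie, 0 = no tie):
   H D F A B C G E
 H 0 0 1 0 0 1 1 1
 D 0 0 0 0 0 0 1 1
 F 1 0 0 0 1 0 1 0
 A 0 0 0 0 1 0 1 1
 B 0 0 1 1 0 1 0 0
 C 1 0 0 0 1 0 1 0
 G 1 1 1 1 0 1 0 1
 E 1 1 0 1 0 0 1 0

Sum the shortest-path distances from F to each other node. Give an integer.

11

Distances from F: A:2, B:1, C:2, D:2, E:2, G:1, H:1.
Sum = 2 + 1 + 2 + 2 + 2 + 1 + 1 = 11.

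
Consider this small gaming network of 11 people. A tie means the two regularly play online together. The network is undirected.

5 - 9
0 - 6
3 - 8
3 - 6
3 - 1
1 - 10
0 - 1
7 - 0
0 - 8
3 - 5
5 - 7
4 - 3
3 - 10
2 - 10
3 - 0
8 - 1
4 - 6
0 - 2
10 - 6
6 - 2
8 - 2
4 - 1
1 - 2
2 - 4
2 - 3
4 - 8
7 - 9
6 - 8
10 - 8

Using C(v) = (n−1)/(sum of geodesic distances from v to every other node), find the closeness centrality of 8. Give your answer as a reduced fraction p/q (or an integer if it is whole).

Distances from 8: 0:1, 1:1, 2:1, 3:1, 4:1, 5:2, 6:1, 7:2, 9:3, 10:1. Sum = 14.
n = 11, so closeness = 10/14 = 5/7.

5/7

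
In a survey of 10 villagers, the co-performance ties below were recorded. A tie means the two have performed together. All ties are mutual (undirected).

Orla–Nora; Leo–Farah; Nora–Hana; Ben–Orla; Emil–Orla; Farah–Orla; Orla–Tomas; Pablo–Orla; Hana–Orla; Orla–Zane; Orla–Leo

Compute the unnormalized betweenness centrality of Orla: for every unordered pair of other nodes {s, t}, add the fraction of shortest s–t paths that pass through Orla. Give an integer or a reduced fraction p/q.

Pairs whose geodesics pass through Orla — Leo–Zane: 1; Leo–Pablo: 1; Leo–Ben: 1; Leo–Emil: 1; Leo–Nora: 1; Leo–Hana: 1; Leo–Tomas: 1; Farah–Zane: 1; Farah–Pablo: 1; Farah–Ben: 1; Farah–Emil: 1; Farah–Nora: 1; Farah–Hana: 1; Farah–Tomas: 1 … (+20 more pairs).
All other pairs contribute 0.
Summing the contributions gives betweenness(Orla) = 34.

34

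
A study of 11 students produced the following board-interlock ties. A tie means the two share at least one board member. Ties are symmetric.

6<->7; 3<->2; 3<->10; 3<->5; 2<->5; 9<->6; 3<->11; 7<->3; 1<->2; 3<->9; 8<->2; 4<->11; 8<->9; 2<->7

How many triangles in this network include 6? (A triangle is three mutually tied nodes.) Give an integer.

0

6's neighbors are 7 and 9, but none of them are tied to each other, so no triangle contains 6.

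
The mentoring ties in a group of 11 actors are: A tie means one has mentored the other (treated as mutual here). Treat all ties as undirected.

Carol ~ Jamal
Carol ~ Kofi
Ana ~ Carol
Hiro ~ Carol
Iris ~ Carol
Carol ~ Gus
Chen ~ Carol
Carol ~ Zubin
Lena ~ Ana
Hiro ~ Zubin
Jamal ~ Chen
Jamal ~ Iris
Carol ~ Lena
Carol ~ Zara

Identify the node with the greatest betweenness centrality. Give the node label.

Unnormalized betweenness of each node: Ana:0, Carol:81/2, Chen:0, Gus:0, Hiro:0, Iris:0, Jamal:1/2, Kofi:0, Lena:0, Zara:0, Zubin:0.
Carol has the largest value, 81/2, making it the main broker — the node through which the most shortest paths run.

Carol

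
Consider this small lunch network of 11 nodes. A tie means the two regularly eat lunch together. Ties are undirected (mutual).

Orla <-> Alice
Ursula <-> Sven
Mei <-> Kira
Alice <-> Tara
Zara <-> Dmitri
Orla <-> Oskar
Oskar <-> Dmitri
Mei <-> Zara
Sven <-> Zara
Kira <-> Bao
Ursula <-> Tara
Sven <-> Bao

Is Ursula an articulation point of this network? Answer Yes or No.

No

Even without Ursula, every remaining node can still reach every other (the residual graph is connected), so Ursula is not a cut vertex.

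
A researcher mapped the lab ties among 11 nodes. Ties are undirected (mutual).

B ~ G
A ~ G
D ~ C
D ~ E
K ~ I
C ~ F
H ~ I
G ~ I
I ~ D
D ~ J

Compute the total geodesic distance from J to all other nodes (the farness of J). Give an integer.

Distances from J: A:4, B:4, C:2, D:1, E:2, F:3, G:3, H:3, I:2, K:3.
Sum = 4 + 4 + 2 + 1 + 2 + 3 + 3 + 3 + 2 + 3 = 27.

27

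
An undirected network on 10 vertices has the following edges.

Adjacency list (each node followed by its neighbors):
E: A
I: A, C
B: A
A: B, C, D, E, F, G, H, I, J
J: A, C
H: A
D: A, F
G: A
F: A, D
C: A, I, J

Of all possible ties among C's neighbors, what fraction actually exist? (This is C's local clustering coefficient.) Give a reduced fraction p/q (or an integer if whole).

2/3

C's neighbors: A, I, and J (k = 3).
Possible neighbor pairs: C(3,2) = 3. Edges among them: A–I, A–J → e = 2.
Clustering(C) = 2/3.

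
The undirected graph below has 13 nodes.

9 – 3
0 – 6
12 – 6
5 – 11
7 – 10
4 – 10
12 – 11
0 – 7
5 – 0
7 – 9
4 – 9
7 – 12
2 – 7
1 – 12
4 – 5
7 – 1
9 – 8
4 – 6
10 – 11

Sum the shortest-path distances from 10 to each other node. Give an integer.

Distances from 10: 0:2, 1:2, 2:2, 3:3, 4:1, 5:2, 6:2, 7:1, 8:3, 9:2, 11:1, 12:2.
Sum = 2 + 2 + 2 + 3 + 1 + 2 + 2 + 1 + 3 + 2 + 1 + 2 = 23.

23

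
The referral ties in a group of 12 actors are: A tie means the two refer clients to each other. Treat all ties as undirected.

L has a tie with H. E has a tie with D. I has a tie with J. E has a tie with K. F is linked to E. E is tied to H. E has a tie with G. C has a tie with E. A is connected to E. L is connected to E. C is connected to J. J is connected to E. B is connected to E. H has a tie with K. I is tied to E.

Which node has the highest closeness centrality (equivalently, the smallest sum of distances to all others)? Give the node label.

Farness (sum of distances to all others) for each node — A:21, B:21, C:20, D:21, E:11, F:21, G:21, H:19, I:20, J:19, K:20, L:20.
The smallest farness is 11, for E, so E has the highest closeness.

E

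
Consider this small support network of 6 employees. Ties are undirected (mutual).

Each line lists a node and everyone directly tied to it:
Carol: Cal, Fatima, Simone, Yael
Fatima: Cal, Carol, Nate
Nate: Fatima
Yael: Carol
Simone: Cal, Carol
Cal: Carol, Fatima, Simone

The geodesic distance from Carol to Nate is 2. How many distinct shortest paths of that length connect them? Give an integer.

The shortest distance is 2, and the only length-2 path is Carol–Fatima–Nate. So there is exactly 1 shortest path.

1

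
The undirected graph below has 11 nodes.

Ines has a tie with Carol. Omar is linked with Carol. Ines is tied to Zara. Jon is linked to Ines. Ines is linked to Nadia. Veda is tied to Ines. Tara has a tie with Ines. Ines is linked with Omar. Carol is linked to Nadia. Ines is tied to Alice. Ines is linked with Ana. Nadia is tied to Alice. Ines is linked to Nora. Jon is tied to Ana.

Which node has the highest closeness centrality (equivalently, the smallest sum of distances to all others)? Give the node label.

Ines

Farness (sum of distances to all others) for each node — Alice:18, Ana:18, Carol:17, Ines:10, Jon:18, Nadia:17, Nora:19, Omar:18, Tara:19, Veda:19, Zara:19.
The smallest farness is 10, for Ines, so Ines has the highest closeness.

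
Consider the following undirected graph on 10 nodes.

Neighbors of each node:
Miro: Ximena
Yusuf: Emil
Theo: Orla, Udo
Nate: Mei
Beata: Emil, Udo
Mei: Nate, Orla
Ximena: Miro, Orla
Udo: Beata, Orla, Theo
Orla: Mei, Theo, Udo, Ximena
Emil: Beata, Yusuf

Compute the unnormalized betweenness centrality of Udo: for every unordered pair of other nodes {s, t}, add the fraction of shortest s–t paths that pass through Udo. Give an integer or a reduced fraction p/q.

Pairs whose geodesics pass through Udo — Mei–Beata: 1; Mei–Yusuf: 1; Mei–Emil: 1; Beata–Theo: 1; Beata–Orla: 1; Beata–Nate: 1; Beata–Miro: 1; Beata–Ximena: 1; Yusuf–Theo: 1; Yusuf–Orla: 1; Yusuf–Nate: 1; Yusuf–Miro: 1; Yusuf–Ximena: 1; Theo–Emil: 1 … (+4 more pairs).
All other pairs contribute 0.
Summing the contributions gives betweenness(Udo) = 18.

18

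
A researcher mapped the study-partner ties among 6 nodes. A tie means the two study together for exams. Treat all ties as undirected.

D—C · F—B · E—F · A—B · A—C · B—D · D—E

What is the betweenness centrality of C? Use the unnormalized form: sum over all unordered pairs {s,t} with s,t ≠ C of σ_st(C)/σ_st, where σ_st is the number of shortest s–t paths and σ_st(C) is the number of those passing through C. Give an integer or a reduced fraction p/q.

Pairs whose geodesics pass through C — E–A: 1/3; D–A: 1/2.
All other pairs contribute 0.
Summing the contributions gives betweenness(C) = 5/6.

5/6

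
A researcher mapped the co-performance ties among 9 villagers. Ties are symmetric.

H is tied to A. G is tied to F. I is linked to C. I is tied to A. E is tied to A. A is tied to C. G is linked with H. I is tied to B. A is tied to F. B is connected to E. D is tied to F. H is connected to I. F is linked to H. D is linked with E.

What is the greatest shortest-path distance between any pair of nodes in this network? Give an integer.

3

Eccentricity of each node (its greatest distance to any other): A:2, B:3, C:3, D:3, E:3, F:3, G:3, H:2, I:3.
The maximum eccentricity is 3, realized for instance by the pair C–D via C – A – E – D. So the diameter is 3.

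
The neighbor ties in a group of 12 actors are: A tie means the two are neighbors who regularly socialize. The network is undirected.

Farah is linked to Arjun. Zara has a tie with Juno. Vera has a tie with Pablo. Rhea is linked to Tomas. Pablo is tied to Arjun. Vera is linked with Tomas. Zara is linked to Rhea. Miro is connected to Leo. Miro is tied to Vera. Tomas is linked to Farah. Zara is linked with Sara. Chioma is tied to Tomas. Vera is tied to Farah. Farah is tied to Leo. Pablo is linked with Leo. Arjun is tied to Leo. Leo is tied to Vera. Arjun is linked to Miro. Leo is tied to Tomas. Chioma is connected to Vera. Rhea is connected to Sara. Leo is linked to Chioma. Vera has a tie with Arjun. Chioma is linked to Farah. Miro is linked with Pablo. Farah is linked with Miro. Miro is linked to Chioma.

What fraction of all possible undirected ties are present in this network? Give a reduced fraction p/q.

There are 27 edges and 12 nodes, so the maximum possible is C(12,2) = 66.
Density = 27/66 = 9/22.

9/22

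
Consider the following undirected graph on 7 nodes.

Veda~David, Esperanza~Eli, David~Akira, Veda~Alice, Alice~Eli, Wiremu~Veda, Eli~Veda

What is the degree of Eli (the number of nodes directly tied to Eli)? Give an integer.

3

Eli is directly tied to Alice, Esperanza, and Veda. That is 3 neighbors, so the degree of Eli is 3.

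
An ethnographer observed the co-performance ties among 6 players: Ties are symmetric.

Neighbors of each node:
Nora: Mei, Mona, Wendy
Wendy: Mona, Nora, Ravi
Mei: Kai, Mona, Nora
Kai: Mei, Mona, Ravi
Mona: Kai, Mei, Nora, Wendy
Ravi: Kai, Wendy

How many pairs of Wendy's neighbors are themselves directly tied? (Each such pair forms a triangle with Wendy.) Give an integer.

Wendy's neighbors: Mona, Nora, and Ravi.
Neighbor pairs that are themselves tied: Wendy–Mona–Nora. Each forms one triangle with Wendy, for 1 in total.

1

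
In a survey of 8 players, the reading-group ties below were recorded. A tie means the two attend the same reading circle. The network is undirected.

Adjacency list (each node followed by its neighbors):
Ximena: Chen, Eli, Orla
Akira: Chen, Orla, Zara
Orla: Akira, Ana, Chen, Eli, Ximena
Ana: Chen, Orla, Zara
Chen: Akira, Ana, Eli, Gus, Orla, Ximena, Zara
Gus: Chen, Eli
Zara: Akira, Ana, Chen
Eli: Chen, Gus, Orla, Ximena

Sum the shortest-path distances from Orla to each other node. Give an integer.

Distances from Orla: Akira:1, Ana:1, Chen:1, Eli:1, Gus:2, Ximena:1, Zara:2.
Sum = 1 + 1 + 1 + 1 + 2 + 1 + 2 = 9.

9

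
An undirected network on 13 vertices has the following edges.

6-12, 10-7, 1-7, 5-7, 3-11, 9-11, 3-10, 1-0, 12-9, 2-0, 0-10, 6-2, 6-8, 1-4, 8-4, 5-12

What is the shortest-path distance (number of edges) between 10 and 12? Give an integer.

3

One shortest route is 10 – 7 – 5 – 12, which uses 3 edges, and at distance 2 from 10 we only reach {1, 2, 5, 11}, which does not include 12. So d(10,12) = 3.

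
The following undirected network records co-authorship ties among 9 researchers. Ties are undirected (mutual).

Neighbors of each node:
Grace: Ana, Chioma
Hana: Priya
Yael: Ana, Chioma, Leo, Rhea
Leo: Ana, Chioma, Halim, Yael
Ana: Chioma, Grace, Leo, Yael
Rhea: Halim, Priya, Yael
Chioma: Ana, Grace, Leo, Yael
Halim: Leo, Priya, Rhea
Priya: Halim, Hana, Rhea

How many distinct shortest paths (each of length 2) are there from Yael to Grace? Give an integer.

2

The shortest distance is 2. The length-2 paths are: Yael–Ana–Grace; Yael–Chioma–Grace.
That gives 2 distinct shortest paths.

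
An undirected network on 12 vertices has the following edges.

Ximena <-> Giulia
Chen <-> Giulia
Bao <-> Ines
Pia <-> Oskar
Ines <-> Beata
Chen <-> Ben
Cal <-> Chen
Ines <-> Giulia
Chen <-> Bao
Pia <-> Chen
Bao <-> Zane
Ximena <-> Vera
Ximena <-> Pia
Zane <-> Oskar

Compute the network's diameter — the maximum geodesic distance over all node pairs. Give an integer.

4

Eccentricity of each node (its greatest distance to any other): Bao:4, Beata:4, Ben:4, Cal:4, Chen:3, Giulia:3, Ines:3, Oskar:4, Pia:4, Vera:4, Ximena:3, Zane:4.
The maximum eccentricity is 4, realized for instance by the pair Ben–Beata via Ben – Chen – Giulia – Ines – Beata. So the diameter is 4.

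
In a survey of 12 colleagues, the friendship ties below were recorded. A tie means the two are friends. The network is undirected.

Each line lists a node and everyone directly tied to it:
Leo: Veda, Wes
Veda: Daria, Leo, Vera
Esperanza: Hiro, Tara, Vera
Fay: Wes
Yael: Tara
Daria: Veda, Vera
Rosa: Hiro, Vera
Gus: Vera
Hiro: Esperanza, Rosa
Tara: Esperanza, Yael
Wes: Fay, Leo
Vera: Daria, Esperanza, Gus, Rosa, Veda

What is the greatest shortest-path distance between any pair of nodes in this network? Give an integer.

7

Eccentricity of each node (its greatest distance to any other): Daria:4, Esperanza:5, Fay:7, Gus:5, Hiro:6, Leo:5, Rosa:5, Tara:6, Veda:4, Vera:4, Wes:6, Yael:7.
The maximum eccentricity is 7, realized for instance by the pair Fay–Yael via Fay – Wes – Leo – Veda – Vera – Esperanza – Tara – Yael. So the diameter is 7.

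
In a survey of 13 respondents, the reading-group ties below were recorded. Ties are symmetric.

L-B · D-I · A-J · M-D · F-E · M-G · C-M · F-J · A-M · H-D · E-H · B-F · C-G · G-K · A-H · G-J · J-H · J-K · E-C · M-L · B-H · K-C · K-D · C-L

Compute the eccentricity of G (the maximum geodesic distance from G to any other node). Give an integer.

3

Distances from G: A:2, B:3, C:1, D:2, E:2, F:2, H:2, I:3, J:1, K:1, L:2, M:1.
The largest is 3 (to I and B), so the eccentricity of G is 3.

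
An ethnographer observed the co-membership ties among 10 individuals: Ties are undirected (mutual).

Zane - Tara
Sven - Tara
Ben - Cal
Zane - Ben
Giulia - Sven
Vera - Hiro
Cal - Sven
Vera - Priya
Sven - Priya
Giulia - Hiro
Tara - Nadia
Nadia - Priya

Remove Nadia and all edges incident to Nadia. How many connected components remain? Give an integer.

1

Nadia's neighbors (Priya and Tara) remain reachable from one another through other ties, so the rest of the network stays in one piece.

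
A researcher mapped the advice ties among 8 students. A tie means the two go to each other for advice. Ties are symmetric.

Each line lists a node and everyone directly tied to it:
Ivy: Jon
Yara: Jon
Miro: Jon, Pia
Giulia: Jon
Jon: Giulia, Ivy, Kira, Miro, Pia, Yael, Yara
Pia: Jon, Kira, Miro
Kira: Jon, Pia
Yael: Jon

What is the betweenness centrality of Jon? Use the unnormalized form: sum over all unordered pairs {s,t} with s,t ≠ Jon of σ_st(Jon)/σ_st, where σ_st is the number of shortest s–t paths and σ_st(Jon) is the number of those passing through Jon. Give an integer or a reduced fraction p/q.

Pairs whose geodesics pass through Jon — Giulia–Ivy: 1; Giulia–Yara: 1; Giulia–Yael: 1; Giulia–Miro: 1; Giulia–Kira: 1; Giulia–Pia: 1; Ivy–Yara: 1; Ivy–Yael: 1; Ivy–Miro: 1; Ivy–Kira: 1; Ivy–Pia: 1; Yara–Yael: 1; Yara–Miro: 1; Yara–Kira: 1 … (+5 more pairs).
All other pairs contribute 0.
Summing the contributions gives betweenness(Jon) = 37/2.

37/2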